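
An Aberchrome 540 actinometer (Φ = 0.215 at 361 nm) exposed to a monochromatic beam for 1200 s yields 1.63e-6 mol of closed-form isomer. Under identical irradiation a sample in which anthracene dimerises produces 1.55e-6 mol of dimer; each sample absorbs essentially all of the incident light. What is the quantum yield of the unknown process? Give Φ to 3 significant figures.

Photons absorbed by the actinometer: 1.63e-6 / 0.215 = 7.581e-6 mol.
Φ(unknown) = 1.55e-6 / 7.581e-6 = 0.204.

Φ = 0.204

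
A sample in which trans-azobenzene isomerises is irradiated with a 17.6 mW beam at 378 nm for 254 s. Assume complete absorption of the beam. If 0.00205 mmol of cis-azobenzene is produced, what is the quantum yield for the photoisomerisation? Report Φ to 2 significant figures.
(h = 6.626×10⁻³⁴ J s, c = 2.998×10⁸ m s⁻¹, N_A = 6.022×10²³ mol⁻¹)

Product: 0.00205 mmol = 2.05×10⁻⁶ mol.
Photon energy at 378 nm: hc/λ = (6.626×10⁻³⁴)(2.998×10⁸)/(378×10⁻⁹) = 5.255×10⁻¹⁹ J.
Energy delivered: (17.6 mW)(254 s) = 4.470 J.
Photons incident: 4.470 / 5.255×10⁻¹⁹ = 8.506×10¹⁸, i.e. 8.506×10¹⁸/6.022×10²³ = 1.412×10⁻⁵ mol.
Φ = 2.05×10⁻⁶ mol / 1.412×10⁻⁵ mol photons = 0.15.

Φ = 0.15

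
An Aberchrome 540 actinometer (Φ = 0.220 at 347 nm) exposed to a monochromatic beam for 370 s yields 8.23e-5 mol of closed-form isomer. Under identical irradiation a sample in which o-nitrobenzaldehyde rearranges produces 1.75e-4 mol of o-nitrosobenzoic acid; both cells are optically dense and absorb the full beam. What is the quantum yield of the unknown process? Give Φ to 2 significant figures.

Φ = 0.47

Photons absorbed by the actinometer: 8.23e-5 / 0.220 = 3.741e-4 mol.
Φ(unknown) = 1.75e-4 / 3.741e-4 = 0.47.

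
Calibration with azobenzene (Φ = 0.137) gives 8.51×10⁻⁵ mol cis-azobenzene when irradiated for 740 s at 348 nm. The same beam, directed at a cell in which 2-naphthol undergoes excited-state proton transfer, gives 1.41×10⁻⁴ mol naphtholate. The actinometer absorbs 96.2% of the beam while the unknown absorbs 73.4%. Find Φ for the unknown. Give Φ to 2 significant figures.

Photons absorbed by the actinometer: 8.51×10⁻⁵ / 0.137 = 6.212×10⁻⁴ mol.
Incident flux: 6.212×10⁻⁴ / 0.962 = 6.457×10⁻⁴ einstein.
Absorbed by unknown: 0.734 × 6.457×10⁻⁴ = 4.739×10⁻⁴ mol.
Φ(unknown) = 1.41×10⁻⁴ / 4.739×10⁻⁴ = 0.30.

Φ = 0.30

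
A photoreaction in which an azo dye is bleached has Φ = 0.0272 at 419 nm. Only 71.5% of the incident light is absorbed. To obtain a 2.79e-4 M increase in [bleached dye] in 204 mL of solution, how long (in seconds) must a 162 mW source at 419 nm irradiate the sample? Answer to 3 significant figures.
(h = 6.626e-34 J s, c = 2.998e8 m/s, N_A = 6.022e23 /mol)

Product: (2.79e-4 M)(0.204 L) = 5.692e-5 mol.
Photons that must be absorbed: 5.692e-5 / 0.0272 = 0.002093 mol.
Incident photons needed: 0.002093 / 0.715 = 0.002927 mol.
Photon energy: hc/λ = 4.741e-19 J; per mole, 2.855e5 J mol⁻¹.
Energy required: 0.002927 × 2.855e5 = 835.7 J.
Time: 835.7 J / 0.162 W = 5160 s.

t ≈ 5160 s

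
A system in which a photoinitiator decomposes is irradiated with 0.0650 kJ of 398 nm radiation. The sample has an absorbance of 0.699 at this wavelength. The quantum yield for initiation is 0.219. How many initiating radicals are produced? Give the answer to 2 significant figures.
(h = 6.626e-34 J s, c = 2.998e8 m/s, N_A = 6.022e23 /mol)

Photon energy at 398 nm: hc/λ = (6.626e-34)(2.998e8)/(398e-9) = 4.991e-19 J.
Incident energy: 0.0650 kJ = 65.0 J.
Photons incident: 65.0 / 4.991e-19 = 1.302e20, i.e. 1.302e20/6.022e23 = 2.162e-4 mol.
Fraction absorbed: 1 − 10^(−0.699) = 0.8000.
Photons absorbed: 0.8000 × 2.162e-4 = 1.730e-4 mol.
Product: Φ × n_abs = 0.219 × 1.730e-4 = 3.789e-5 mol.
As a count: 3.789e-5 × 6.022e23 = 2.3e19.

2.3e19 initiating radicals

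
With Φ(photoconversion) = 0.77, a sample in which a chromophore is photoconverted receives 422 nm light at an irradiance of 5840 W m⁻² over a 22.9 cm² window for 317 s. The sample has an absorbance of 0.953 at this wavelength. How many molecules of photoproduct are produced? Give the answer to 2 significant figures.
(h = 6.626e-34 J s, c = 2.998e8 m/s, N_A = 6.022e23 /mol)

Photon energy at 422 nm: hc/λ = (6.626e-34)(2.998e8)/(422e-9) = 4.707e-19 J.
Energy delivered: (5840 W m⁻²)(22.9e-4 m²)(317 s) = 4239 J.
Photons incident: 4239 / 4.707e-19 = 9.006e21, i.e. 9.006e21/6.022e23 = 0.01496 mol.
Fraction absorbed: 1 − 10^(−0.953) = 0.8886.
Photons absorbed: 0.8886 × 0.01496 = 0.01329 mol.
Product: Φ × n_abs = 0.77 × 0.01329 = 0.01023 mol.
As a count: 0.01023 × 6.022e23 = 6.2e21.

6.2e21 molecules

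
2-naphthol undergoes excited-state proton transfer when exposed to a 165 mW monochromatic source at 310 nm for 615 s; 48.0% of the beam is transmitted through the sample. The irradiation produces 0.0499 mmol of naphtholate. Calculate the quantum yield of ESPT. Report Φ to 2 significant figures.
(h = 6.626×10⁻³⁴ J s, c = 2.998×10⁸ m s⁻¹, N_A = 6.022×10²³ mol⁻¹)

Φ = 0.36

Product: 0.0499 mmol = 4.99×10⁻⁵ mol.
Photon energy at 310 nm: hc/λ = (6.626×10⁻³⁴)(2.998×10⁸)/(310×10⁻⁹) = 6.408×10⁻¹⁹ J.
Energy delivered: (165 mW)(615 s) = 101.5 J.
Photons incident: 101.5 / 6.408×10⁻¹⁹ = 1.584×10²⁰, i.e. 1.584×10²⁰/6.022×10²³ = 2.630×10⁻⁴ mol.
Fraction absorbed: 1 − 48.0/100 = 0.5200.
Photons absorbed: 0.5200 × 2.630×10⁻⁴ = 1.368×10⁻⁴ mol.
Φ = 4.99×10⁻⁵ mol / 1.368×10⁻⁴ mol photons = 0.36.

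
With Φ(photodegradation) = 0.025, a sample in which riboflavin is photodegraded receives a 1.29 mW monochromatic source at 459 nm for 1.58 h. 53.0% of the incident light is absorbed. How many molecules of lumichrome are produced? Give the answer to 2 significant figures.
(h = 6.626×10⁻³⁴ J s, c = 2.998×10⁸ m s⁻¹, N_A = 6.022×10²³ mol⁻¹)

2.2×10¹⁷ molecules

Photon energy at 459 nm: hc/λ = (6.626×10⁻³⁴)(2.998×10⁸)/(459×10⁻⁹) = 4.328×10⁻¹⁹ J.
Energy delivered: (1.29 mW)(5688 s) = 7.338 J.
Photons incident: 7.338 / 4.328×10⁻¹⁹ = 1.695×10¹⁹, i.e. 1.695×10¹⁹/6.022×10²³ = 2.815×10⁻⁵ mol.
Photons absorbed: 0.530 × 2.815×10⁻⁵ = 1.492×10⁻⁵ mol.
Product: Φ × n_abs = 0.025 × 1.492×10⁻⁵ = 3.730×10⁻⁷ mol.
As a count: 3.730×10⁻⁷ × 6.022×10²³ = 2.2×10¹⁷.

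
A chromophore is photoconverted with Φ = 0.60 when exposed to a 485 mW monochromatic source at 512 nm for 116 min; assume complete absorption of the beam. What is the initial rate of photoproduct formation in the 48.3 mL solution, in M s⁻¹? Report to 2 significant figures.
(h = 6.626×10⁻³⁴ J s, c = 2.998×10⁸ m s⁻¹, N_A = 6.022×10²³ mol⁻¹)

2.6×10⁻⁵ M s⁻¹

Photon energy at 512 nm: hc/λ = (6.626×10⁻³⁴)(2.998×10⁸)/(512×10⁻⁹) = 3.880×10⁻¹⁹ J.
Energy delivered: (485 mW)(6960 s) = 3376 J.
Photons incident: 3376 / 3.880×10⁻¹⁹ = 8.701×10²¹, i.e. 8.701×10²¹/6.022×10²³ = 0.01445 mol.
Product formed: 0.60 × 0.01445 = 0.008670 mol.
Rate: 0.008670 mol / (6960 s × 0.0483 L) = 2.6×10⁻⁵ M s⁻¹.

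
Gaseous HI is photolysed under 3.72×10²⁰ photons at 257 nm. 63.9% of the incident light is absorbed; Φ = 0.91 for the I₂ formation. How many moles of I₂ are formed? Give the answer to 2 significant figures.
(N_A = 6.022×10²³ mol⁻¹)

3.6×10⁻⁴ mol

Moles of photons: 3.72×10²⁰ / 6.022×10²³ = 6.177×10⁻⁴ mol.
Photons absorbed: 0.639 × 6.177×10⁻⁴ = 3.947×10⁻⁴ mol.
Product: Φ × n_abs = 0.91 × 3.947×10⁻⁴ = 3.592×10⁻⁴ mol.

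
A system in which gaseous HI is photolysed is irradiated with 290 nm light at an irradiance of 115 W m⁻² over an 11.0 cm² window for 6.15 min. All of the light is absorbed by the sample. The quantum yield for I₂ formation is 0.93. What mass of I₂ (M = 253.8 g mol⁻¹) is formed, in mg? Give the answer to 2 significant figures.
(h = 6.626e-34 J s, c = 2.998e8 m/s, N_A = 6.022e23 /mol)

Photon energy at 290 nm: hc/λ = (6.626e-34)(2.998e8)/(290e-9) = 6.850e-19 J.
Energy delivered: (115 W m⁻²)(11.0e-4 m²)(369 s) = 46.68 J.
Photons incident: 46.68 / 6.850e-19 = 6.815e19, i.e. 6.815e19/6.022e23 = 1.132e-4 mol.
Product: Φ × n_abs = 0.93 × 1.132e-4 = 1.053e-4 mol.
Mass: 1.053e-4 × 253.8 = 0.02673 g = 27 mg.

27 mg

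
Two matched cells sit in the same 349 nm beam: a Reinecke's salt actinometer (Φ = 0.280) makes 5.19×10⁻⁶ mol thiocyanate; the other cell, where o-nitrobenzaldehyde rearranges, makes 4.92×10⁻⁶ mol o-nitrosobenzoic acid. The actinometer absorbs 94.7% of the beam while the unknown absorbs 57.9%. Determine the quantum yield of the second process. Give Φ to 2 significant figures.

Φ = 0.43

Photons absorbed by the actinometer: 5.19×10⁻⁶ / 0.280 = 1.854×10⁻⁵ mol.
Incident flux: 1.854×10⁻⁵ / 0.947 = 1.958×10⁻⁵ einstein.
Absorbed by unknown: 0.579 × 1.958×10⁻⁵ = 1.134×10⁻⁵ mol.
Φ(unknown) = 4.92×10⁻⁶ / 1.134×10⁻⁵ = 0.43.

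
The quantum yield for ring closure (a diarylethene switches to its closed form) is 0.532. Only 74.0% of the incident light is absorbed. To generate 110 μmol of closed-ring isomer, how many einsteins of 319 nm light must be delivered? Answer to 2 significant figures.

Product: 110 μmol = 1.10×10⁻⁴ mol.
Photons that must be absorbed: 1.10×10⁻⁴ / 0.532 = 2.068×10⁻⁴ mol.
Incident photons needed: 2.068×10⁻⁴ / 0.740 = 2.795×10⁻⁴ mol.

2.8×10⁻⁴ einstein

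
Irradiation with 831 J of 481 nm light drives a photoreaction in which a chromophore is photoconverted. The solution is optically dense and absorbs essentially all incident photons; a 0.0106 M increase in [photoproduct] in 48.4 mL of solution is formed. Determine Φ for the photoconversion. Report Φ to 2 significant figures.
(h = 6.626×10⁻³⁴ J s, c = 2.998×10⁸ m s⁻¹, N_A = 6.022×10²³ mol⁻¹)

Φ = 0.15

Product: (0.0106 M)(0.0484 L) = 5.130×10⁻⁴ mol.
Photon energy at 481 nm: hc/λ = (6.626×10⁻³⁴)(2.998×10⁸)/(481×10⁻⁹) = 4.130×10⁻¹⁹ J.
Photons incident: 831 / 4.130×10⁻¹⁹ = 2.012×10²¹, i.e. 2.012×10²¹/6.022×10²³ = 0.003341 mol.
Φ = 5.130×10⁻⁴ mol / 0.003341 mol photons = 0.15.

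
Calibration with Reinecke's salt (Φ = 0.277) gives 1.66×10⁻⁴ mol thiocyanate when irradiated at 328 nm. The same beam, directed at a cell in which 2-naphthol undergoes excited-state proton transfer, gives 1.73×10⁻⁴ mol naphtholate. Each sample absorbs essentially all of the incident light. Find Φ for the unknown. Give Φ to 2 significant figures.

Φ = 0.29

Photons absorbed by the actinometer: 1.66×10⁻⁴ / 0.277 = 5.993×10⁻⁴ mol.
Φ(unknown) = 1.73×10⁻⁴ / 5.993×10⁻⁴ = 0.29.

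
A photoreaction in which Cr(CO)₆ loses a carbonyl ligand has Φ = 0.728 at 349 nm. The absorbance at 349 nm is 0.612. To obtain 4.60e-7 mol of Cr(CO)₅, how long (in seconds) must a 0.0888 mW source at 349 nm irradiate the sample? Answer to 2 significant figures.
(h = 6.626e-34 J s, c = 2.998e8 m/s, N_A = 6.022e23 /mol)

Photons that must be absorbed: 4.60e-7 / 0.728 = 6.319e-7 mol.
Fraction absorbed: 1 − 10^(−0.612) = 0.7557.
Incident photons needed: 6.319e-7 / 0.7557 = 8.362e-7 mol.
Photon energy: hc/λ = 5.692e-19 J; per mole, 3.428e5 J mol⁻¹.
Energy required: 8.362e-7 × 3.428e5 = 0.2866 J.
Time: 0.2866 J / 8.88e-05 W = 3200 s.

t ≈ 3200 s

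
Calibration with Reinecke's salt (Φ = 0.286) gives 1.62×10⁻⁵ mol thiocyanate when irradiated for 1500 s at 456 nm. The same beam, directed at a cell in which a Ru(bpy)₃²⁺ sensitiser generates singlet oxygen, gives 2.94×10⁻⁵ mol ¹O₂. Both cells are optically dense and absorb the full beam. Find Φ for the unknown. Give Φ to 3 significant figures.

Photons absorbed by the actinometer: 1.62×10⁻⁵ / 0.286 = 5.664×10⁻⁵ mol.
Φ(unknown) = 2.94×10⁻⁵ / 5.664×10⁻⁵ = 0.519.

Φ = 0.519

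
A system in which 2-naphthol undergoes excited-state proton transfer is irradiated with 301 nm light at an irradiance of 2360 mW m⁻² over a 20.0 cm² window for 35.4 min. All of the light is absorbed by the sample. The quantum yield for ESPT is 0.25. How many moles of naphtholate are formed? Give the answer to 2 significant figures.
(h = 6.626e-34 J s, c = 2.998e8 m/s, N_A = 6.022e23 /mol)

6.3e-6 mol

Photon energy at 301 nm: hc/λ = (6.626e-34)(2.998e8)/(301e-9) = 6.600e-19 J.
Energy delivered: (2360 mW m⁻²)(20.0e-4 m²)(2124 s) = 10.03 J.
Photons incident: 10.03 / 6.600e-19 = 1.520e19, i.e. 1.520e19/6.022e23 = 2.524e-5 mol.
Product: Φ × n_abs = 0.25 × 2.524e-5 = 6.310e-6 mol.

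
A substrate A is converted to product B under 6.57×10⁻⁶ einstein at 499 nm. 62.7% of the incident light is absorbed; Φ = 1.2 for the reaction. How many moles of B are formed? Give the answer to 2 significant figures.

Photons absorbed: 0.627 × 6.57×10⁻⁶ = 4.119×10⁻⁶ mol.
Product: Φ × n_abs = 1.2 × 4.119×10⁻⁶ = 4.943×10⁻⁶ mol.

4.9×10⁻⁶ mol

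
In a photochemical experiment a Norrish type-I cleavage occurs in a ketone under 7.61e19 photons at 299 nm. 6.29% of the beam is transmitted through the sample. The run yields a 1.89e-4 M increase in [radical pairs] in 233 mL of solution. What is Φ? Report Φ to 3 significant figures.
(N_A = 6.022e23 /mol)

Product: (1.89e-4 M)(0.233 L) = 4.404e-5 mol.
Moles of photons: 7.61e19 / 6.022e23 = 1.264e-4 mol.
Fraction absorbed: 1 − 6.29/100 = 0.9371.
Photons absorbed: 0.9371 × 1.264e-4 = 1.184e-4 mol.
Φ = 4.404e-5 mol / 1.184e-4 mol photons = 0.372.

Φ = 0.372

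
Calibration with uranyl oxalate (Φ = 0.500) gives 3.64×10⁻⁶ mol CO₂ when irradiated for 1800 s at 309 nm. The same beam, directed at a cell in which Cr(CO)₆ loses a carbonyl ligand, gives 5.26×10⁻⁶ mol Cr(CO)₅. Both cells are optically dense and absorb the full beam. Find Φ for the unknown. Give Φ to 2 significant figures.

Φ = 0.72

Photons absorbed by the actinometer: 3.64×10⁻⁶ / 0.500 = 7.280×10⁻⁶ mol.
Φ(unknown) = 5.26×10⁻⁶ / 7.280×10⁻⁶ = 0.72.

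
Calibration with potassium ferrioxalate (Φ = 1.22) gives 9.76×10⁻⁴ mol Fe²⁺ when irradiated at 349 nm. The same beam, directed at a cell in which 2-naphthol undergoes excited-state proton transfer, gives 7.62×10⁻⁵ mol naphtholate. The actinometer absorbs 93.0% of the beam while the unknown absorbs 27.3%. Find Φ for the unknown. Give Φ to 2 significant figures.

Photons absorbed by the actinometer: 9.76×10⁻⁴ / 1.22 = 8.000×10⁻⁴ mol.
Incident flux: 8.000×10⁻⁴ / 0.930 = 8.602×10⁻⁴ einstein.
Absorbed by unknown: 0.273 × 8.602×10⁻⁴ = 2.348×10⁻⁴ mol.
Φ(unknown) = 7.62×10⁻⁵ / 2.348×10⁻⁴ = 0.32.

Φ = 0.32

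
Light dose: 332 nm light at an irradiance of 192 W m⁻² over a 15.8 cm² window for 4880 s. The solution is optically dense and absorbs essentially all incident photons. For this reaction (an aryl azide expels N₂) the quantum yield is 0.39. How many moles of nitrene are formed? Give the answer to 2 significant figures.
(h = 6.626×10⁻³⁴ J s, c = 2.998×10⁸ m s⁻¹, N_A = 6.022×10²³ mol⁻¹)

Photon energy at 332 nm: hc/λ = (6.626×10⁻³⁴)(2.998×10⁸)/(332×10⁻⁹) = 5.983×10⁻¹⁹ J.
Energy delivered: (192 W m⁻²)(15.8×10⁻⁴ m²)(4880 s) = 1480 J.
Photons incident: 1480 / 5.983×10⁻¹⁹ = 2.474×10²¹, i.e. 2.474×10²¹/6.022×10²³ = 0.004108 mol.
Product: Φ × n_abs = 0.39 × 0.004108 = 0.001602 mol.

0.0016 mol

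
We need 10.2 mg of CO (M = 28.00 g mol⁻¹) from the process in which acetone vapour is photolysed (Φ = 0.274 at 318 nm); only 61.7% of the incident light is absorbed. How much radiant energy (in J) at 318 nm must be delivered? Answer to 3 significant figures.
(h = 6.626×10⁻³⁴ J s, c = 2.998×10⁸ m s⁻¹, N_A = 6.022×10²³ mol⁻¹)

811 J

Product: 10.2 mg / 28.00 g mol⁻¹ = 3.643×10⁻⁴ mol.
Photons that must be absorbed: 3.643×10⁻⁴ / 0.274 = 0.001330 mol.
Incident photons needed: 0.001330 / 0.617 = 0.002156 mol.
Photon energy: hc/λ = 6.247×10⁻¹⁹ J; per mole, 3.762×10⁵ J mol⁻¹.
Energy required: 0.002156 × 3.762×10⁵ = 811 J.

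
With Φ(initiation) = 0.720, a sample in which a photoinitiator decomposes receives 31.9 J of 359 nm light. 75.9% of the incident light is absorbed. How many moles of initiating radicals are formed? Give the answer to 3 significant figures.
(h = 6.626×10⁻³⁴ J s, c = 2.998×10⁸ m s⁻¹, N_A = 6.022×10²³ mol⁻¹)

5.23×10⁻⁵ mol

Photon energy at 359 nm: hc/λ = (6.626×10⁻³⁴)(2.998×10⁸)/(359×10⁻⁹) = 5.533×10⁻¹⁹ J.
Photons incident: 31.9 / 5.533×10⁻¹⁹ = 5.765×10¹⁹, i.e. 5.765×10¹⁹/6.022×10²³ = 9.573×10⁻⁵ mol.
Photons absorbed: 0.759 × 9.573×10⁻⁵ = 7.266×10⁻⁵ mol.
Product: Φ × n_abs = 0.720 × 7.266×10⁻⁵ = 5.232×10⁻⁵ mol.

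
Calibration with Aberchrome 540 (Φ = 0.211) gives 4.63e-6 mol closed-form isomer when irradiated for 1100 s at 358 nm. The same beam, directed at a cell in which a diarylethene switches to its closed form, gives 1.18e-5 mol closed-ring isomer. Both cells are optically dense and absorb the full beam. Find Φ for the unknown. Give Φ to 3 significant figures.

Φ = 0.538

Photons absorbed by the actinometer: 4.63e-6 / 0.211 = 2.194e-5 mol.
Φ(unknown) = 1.18e-5 / 2.194e-5 = 0.538.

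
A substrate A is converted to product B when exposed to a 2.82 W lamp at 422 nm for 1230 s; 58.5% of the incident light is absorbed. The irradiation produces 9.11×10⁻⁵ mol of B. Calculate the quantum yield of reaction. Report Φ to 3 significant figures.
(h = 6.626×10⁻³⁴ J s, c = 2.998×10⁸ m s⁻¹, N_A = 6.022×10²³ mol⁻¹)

Photon energy at 422 nm: hc/λ = (6.626×10⁻³⁴)(2.998×10⁸)/(422×10⁻⁹) = 4.707×10⁻¹⁹ J.
Energy delivered: (2.82 W)(1230 s) = 3469 J.
Photons incident: 3469 / 4.707×10⁻¹⁹ = 7.370×10²¹, i.e. 7.370×10²¹/6.022×10²³ = 0.01224 mol.
Photons absorbed: 0.585 × 0.01224 = 0.007160 mol.
Φ = 9.11×10⁻⁵ mol / 0.007160 mol photons = 0.0127.

Φ = 0.0127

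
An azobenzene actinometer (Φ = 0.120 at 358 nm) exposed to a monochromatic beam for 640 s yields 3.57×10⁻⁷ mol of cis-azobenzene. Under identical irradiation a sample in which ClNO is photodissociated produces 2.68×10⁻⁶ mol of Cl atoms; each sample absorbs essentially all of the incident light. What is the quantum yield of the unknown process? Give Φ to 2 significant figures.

Photons absorbed by the actinometer: 3.57×10⁻⁷ / 0.120 = 2.975×10⁻⁶ mol.
Φ(unknown) = 2.68×10⁻⁶ / 2.975×10⁻⁶ = 0.90.

Φ = 0.90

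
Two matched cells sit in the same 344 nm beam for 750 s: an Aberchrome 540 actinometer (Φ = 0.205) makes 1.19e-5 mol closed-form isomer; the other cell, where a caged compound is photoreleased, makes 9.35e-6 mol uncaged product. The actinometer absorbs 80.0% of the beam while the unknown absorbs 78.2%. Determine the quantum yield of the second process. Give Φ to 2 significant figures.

Photons absorbed by the actinometer: 1.19e-5 / 0.205 = 5.805e-5 mol.
Incident flux: 5.805e-5 / 0.800 = 7.256e-5 einstein.
Absorbed by unknown: 0.782 × 7.256e-5 = 5.674e-5 mol.
Φ(unknown) = 9.35e-6 / 5.674e-5 = 0.16.

Φ = 0.16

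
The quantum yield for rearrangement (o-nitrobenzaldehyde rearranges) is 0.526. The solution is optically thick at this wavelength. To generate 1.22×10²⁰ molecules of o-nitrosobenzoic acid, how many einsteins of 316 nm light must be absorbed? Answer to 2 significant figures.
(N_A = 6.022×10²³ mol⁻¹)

3.9×10⁻⁴ einstein

Product: 1.22×10²⁰ / 6.022×10²³ = 2.026×10⁻⁴ mol.
Photons that must be absorbed: 2.026×10⁻⁴ / 0.526 = 3.852×10⁻⁴ mol.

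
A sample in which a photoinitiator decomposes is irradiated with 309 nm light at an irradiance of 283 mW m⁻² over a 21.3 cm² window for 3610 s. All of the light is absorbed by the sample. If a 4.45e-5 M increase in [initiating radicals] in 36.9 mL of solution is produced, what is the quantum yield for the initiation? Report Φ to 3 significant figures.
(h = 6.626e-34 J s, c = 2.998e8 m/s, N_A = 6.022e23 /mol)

Product: (4.45e-5 M)(0.0369 L) = 1.642e-6 mol.
Photon energy at 309 nm: hc/λ = (6.626e-34)(2.998e8)/(309e-9) = 6.429e-19 J.
Energy delivered: (283 mW m⁻²)(21.3e-4 m²)(3610 s) = 2.176 J.
Photons incident: 2.176 / 6.429e-19 = 3.385e18, i.e. 3.385e18/6.022e23 = 5.621e-6 mol.
Φ = 1.642e-6 mol / 5.621e-6 mol photons = 0.292.

Φ = 0.292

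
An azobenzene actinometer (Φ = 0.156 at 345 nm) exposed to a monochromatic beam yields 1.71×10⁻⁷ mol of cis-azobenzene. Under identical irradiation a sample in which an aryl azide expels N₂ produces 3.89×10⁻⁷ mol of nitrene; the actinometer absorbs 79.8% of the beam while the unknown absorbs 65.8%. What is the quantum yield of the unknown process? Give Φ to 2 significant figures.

Photons absorbed by the actinometer: 1.71×10⁻⁷ / 0.156 = 1.096×10⁻⁶ mol.
Incident flux: 1.096×10⁻⁶ / 0.798 = 1.373×10⁻⁶ einstein.
Absorbed by unknown: 0.658 × 1.373×10⁻⁶ = 9.034×10⁻⁷ mol.
Φ(unknown) = 3.89×10⁻⁷ / 9.034×10⁻⁷ = 0.43.

Φ = 0.43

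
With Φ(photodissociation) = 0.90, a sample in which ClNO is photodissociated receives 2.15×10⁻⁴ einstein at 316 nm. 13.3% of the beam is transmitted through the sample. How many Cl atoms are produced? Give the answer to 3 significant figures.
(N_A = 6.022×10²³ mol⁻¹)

Fraction absorbed: 1 − 13.3/100 = 0.8670.
Photons absorbed: 0.8670 × 2.15×10⁻⁴ = 1.864×10⁻⁴ mol.
Product: Φ × n_abs = 0.90 × 1.864×10⁻⁴ = 1.678×10⁻⁴ mol.
As a count: 1.678×10⁻⁴ × 6.022×10²³ = 1.01×10²⁰.

1.01×10²⁰ atoms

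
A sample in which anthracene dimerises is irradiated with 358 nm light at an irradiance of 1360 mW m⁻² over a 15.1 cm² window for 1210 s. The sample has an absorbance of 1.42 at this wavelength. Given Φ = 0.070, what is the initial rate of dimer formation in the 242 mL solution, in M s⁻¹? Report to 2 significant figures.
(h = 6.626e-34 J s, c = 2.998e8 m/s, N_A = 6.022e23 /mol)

1.7e-9 M s⁻¹

Photon energy at 358 nm: hc/λ = (6.626e-34)(2.998e8)/(358e-9) = 5.549e-19 J.
Energy delivered: (1360 mW m⁻²)(15.1e-4 m²)(1210 s) = 2.485 J.
Photons incident: 2.485 / 5.549e-19 = 4.478e18, i.e. 4.478e18/6.022e23 = 7.436e-6 mol.
Fraction absorbed: 1 − 10^(−1.42) = 0.9620.
Photons absorbed: 0.9620 × 7.436e-6 = 7.153e-6 mol.
Product formed: 0.070 × 7.153e-6 = 5.007e-7 mol.
Rate: 5.007e-7 mol / (1210 s × 0.242 L) = 1.7e-9 M s⁻¹.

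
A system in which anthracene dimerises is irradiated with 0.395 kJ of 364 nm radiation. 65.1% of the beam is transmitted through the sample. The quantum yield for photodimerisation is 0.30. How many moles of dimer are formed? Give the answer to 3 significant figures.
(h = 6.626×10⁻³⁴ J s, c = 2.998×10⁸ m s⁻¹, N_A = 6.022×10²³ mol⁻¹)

Photon energy at 364 nm: hc/λ = (6.626×10⁻³⁴)(2.998×10⁸)/(364×10⁻⁹) = 5.457×10⁻¹⁹ J.
Incident energy: 0.395 kJ = 395 J.
Photons incident: 395 / 5.457×10⁻¹⁹ = 7.238×10²⁰, i.e. 7.238×10²⁰/6.022×10²³ = 0.001202 mol.
Fraction absorbed: 1 − 65.1/100 = 0.3490.
Photons absorbed: 0.3490 × 0.001202 = 4.195×10⁻⁴ mol.
Product: Φ × n_abs = 0.30 × 4.195×10⁻⁴ = 1.259×10⁻⁴ mol.

1.26×10⁻⁴ mol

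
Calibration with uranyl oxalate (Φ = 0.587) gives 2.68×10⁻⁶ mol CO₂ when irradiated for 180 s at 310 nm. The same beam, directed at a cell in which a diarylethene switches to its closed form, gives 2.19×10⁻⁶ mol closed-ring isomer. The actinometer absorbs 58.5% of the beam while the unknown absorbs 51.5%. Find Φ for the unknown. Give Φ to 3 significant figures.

Φ = 0.545

Photons absorbed by the actinometer: 2.68×10⁻⁶ / 0.587 = 4.566×10⁻⁶ mol.
Incident flux: 4.566×10⁻⁶ / 0.585 = 7.805×10⁻⁶ einstein.
Absorbed by unknown: 0.515 × 7.805×10⁻⁶ = 4.020×10⁻⁶ mol.
Φ(unknown) = 2.19×10⁻⁶ / 4.020×10⁻⁶ = 0.545.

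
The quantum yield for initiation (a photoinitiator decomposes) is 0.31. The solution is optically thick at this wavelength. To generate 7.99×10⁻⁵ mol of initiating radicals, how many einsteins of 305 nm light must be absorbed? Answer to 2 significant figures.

2.6×10⁻⁴ einstein

Photons that must be absorbed: 7.99×10⁻⁵ / 0.31 = 2.577×10⁻⁴ mol.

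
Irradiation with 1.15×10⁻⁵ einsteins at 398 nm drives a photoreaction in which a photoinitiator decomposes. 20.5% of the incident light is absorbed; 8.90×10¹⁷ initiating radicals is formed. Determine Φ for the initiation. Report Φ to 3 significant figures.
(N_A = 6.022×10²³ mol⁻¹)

Product: 8.90×10¹⁷ / 6.022×10²³ = 1.478×10⁻⁶ mol.
Photons absorbed: 0.205 × 1.15×10⁻⁵ = 2.358×10⁻⁶ mol.
Φ = 1.478×10⁻⁶ mol / 2.358×10⁻⁶ mol photons = 0.627.

Φ = 0.627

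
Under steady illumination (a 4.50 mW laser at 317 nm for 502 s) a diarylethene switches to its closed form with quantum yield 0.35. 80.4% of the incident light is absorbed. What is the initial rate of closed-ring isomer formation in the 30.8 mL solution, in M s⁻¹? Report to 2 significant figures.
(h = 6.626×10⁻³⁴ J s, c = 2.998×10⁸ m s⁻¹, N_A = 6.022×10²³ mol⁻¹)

1.1×10⁻⁷ M s⁻¹

Photon energy at 317 nm: hc/λ = (6.626×10⁻³⁴)(2.998×10⁸)/(317×10⁻⁹) = 6.266×10⁻¹⁹ J.
Energy delivered: (4.50 mW)(502 s) = 2.259 J.
Photons incident: 2.259 / 6.266×10⁻¹⁹ = 3.605×10¹⁸, i.e. 3.605×10¹⁸/6.022×10²³ = 5.986×10⁻⁶ mol.
Photons absorbed: 0.804 × 5.986×10⁻⁶ = 4.813×10⁻⁶ mol.
Product formed: 0.35 × 4.813×10⁻⁶ = 1.685×10⁻⁶ mol.
Rate: 1.685×10⁻⁶ mol / (502 s × 0.0308 L) = 1.1×10⁻⁷ M s⁻¹.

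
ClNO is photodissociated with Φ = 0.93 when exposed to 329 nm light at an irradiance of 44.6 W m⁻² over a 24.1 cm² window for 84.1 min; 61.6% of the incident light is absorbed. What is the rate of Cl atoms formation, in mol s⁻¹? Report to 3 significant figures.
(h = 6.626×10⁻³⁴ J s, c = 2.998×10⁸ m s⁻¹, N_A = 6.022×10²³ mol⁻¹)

1.69×10⁻⁷ mol s⁻¹

Photon energy at 329 nm: hc/λ = (6.626×10⁻³⁴)(2.998×10⁸)/(329×10⁻⁹) = 6.038×10⁻¹⁹ J.
Energy delivered: (44.6 W m⁻²)(24.1×10⁻⁴ m²)(5046 s) = 542.4 J.
Photons incident: 542.4 / 6.038×10⁻¹⁹ = 8.983×10²⁰, i.e. 8.983×10²⁰/6.022×10²³ = 0.001492 mol.
Photons absorbed: 0.616 × 0.001492 = 9.191×10⁻⁴ mol.
Product formed: 0.93 × 9.191×10⁻⁴ = 8.548×10⁻⁴ mol.
Rate: 8.548×10⁻⁴ / 5046 s = 1.69×10⁻⁷ mol s⁻¹.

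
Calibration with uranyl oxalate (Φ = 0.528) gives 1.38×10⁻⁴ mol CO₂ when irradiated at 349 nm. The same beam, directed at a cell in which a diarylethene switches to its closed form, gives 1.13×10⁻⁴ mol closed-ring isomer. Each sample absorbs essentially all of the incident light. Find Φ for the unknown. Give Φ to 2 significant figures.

Φ = 0.43

Photons absorbed by the actinometer: 1.38×10⁻⁴ / 0.528 = 2.614×10⁻⁴ mol.
Φ(unknown) = 1.13×10⁻⁴ / 2.614×10⁻⁴ = 0.43.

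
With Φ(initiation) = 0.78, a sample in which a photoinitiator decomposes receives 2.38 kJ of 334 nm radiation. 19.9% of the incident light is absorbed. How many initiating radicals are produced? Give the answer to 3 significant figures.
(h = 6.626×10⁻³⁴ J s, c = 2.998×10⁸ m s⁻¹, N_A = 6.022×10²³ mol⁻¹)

Photon energy at 334 nm: hc/λ = (6.626×10⁻³⁴)(2.998×10⁸)/(334×10⁻⁹) = 5.948×10⁻¹⁹ J.
Incident energy: 2.38 kJ = 2380 J.
Photons incident: 2380 / 5.948×10⁻¹⁹ = 4.001×10²¹, i.e. 4.001×10²¹/6.022×10²³ = 0.006644 mol.
Photons absorbed: 0.199 × 0.006644 = 0.001322 mol.
Product: Φ × n_abs = 0.78 × 0.001322 = 0.001031 mol.
As a count: 0.001031 × 6.022×10²³ = 6.21×10²⁰.

6.21×10²⁰ initiating radicals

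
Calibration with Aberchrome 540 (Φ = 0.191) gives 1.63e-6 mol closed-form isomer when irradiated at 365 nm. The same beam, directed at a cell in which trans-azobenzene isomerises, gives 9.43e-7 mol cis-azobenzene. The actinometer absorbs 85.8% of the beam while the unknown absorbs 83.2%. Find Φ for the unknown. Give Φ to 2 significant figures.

Φ = 0.11

Photons absorbed by the actinometer: 1.63e-6 / 0.191 = 8.534e-6 mol.
Incident flux: 8.534e-6 / 0.858 = 9.946e-6 einstein.
Absorbed by unknown: 0.832 × 9.946e-6 = 8.275e-6 mol.
Φ(unknown) = 9.43e-7 / 8.275e-6 = 0.11.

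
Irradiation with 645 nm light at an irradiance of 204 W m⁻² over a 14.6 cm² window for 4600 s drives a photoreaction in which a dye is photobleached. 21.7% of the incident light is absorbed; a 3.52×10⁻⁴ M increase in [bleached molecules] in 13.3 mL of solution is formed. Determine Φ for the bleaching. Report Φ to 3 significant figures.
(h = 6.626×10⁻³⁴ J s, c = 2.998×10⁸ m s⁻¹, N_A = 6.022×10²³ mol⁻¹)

Product: (3.52×10⁻⁴ M)(0.0133 L) = 4.682×10⁻⁶ mol.
Photon energy at 645 nm: hc/λ = (6.626×10⁻³⁴)(2.998×10⁸)/(645×10⁻⁹) = 3.080×10⁻¹⁹ J.
Energy delivered: (204 W m⁻²)(14.6×10⁻⁴ m²)(4600 s) = 1370 J.
Photons incident: 1370 / 3.080×10⁻¹⁹ = 4.448×10²¹, i.e. 4.448×10²¹/6.022×10²³ = 0.007386 mol.
Photons absorbed: 0.217 × 0.007386 = 0.001603 mol.
Φ = 4.682×10⁻⁶ mol / 0.001603 mol photons = 0.00292.

Φ = 0.00292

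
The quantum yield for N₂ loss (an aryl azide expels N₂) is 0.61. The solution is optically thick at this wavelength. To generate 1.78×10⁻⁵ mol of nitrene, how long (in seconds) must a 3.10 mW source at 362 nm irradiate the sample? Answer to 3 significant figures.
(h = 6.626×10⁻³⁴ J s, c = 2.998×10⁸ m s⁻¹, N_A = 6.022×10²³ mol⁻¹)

t ≈ 3110 s

Photons that must be absorbed: 1.78×10⁻⁵ / 0.61 = 2.918×10⁻⁵ mol.
Photon energy: hc/λ = 5.487×10⁻¹⁹ J; per mole, 3.304×10⁵ J mol⁻¹.
Energy required: 2.918×10⁻⁵ × 3.304×10⁵ = 9.641 J.
Time: 9.641 J / 0.0031 W = 3110 s.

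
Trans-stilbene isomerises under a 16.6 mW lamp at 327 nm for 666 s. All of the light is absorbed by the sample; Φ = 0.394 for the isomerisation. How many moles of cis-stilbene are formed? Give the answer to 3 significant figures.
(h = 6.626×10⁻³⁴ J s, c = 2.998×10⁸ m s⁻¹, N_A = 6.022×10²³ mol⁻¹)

1.19×10⁻⁵ mol

Photon energy at 327 nm: hc/λ = (6.626×10⁻³⁴)(2.998×10⁸)/(327×10⁻⁹) = 6.075×10⁻¹⁹ J.
Energy delivered: (16.6 mW)(666 s) = 11.06 J.
Photons incident: 11.06 / 6.075×10⁻¹⁹ = 1.821×10¹⁹, i.e. 1.821×10¹⁹/6.022×10²³ = 3.024×10⁻⁵ mol.
Product: Φ × n_abs = 0.394 × 3.024×10⁻⁵ = 1.191×10⁻⁵ mol.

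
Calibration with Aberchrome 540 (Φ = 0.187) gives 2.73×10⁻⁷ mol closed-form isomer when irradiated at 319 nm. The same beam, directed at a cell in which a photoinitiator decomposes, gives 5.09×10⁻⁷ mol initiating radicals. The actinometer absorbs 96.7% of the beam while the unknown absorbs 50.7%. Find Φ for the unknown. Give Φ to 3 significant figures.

Φ = 0.665

Photons absorbed by the actinometer: 2.73×10⁻⁷ / 0.187 = 1.460×10⁻⁶ mol.
Incident flux: 1.460×10⁻⁶ / 0.967 = 1.510×10⁻⁶ einstein.
Absorbed by unknown: 0.507 × 1.510×10⁻⁶ = 7.656×10⁻⁷ mol.
Φ(unknown) = 5.09×10⁻⁷ / 7.656×10⁻⁷ = 0.665.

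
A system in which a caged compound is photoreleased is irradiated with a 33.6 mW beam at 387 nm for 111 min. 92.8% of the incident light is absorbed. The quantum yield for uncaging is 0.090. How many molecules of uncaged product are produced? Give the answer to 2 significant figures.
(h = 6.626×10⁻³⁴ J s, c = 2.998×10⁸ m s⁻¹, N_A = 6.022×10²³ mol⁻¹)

3.6×10¹⁹ molecules

Photon energy at 387 nm: hc/λ = (6.626×10⁻³⁴)(2.998×10⁸)/(387×10⁻⁹) = 5.133×10⁻¹⁹ J.
Energy delivered: (33.6 mW)(6660 s) = 223.8 J.
Photons incident: 223.8 / 5.133×10⁻¹⁹ = 4.360×10²⁰, i.e. 4.360×10²⁰/6.022×10²³ = 7.240×10⁻⁴ mol.
Photons absorbed: 0.928 × 7.240×10⁻⁴ = 6.719×10⁻⁴ mol.
Product: Φ × n_abs = 0.090 × 6.719×10⁻⁴ = 6.047×10⁻⁵ mol.
As a count: 6.047×10⁻⁵ × 6.022×10²³ = 3.6×10¹⁹.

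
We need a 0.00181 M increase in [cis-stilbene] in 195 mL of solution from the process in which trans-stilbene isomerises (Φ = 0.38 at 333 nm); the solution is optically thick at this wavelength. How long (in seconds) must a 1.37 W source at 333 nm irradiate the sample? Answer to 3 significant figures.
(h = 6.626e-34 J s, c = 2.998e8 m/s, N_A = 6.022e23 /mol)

t ≈ 244 s

Product: (0.00181 M)(0.195 L) = 3.530e-4 mol.
Photons that must be absorbed: 3.530e-4 / 0.38 = 9.289e-4 mol.
Photon energy: hc/λ = 5.965e-19 J; per mole, 3.592e5 J mol⁻¹.
Energy required: 9.289e-4 × 3.592e5 = 333.7 J.
Time: 333.7 J / 1.37 W = 244 s.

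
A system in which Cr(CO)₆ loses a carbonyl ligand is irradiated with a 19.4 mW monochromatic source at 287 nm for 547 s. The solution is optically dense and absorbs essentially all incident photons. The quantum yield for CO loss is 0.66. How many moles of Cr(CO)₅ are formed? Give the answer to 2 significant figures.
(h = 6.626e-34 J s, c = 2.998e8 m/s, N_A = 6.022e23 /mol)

1.7e-5 mol

Photon energy at 287 nm: hc/λ = (6.626e-34)(2.998e8)/(287e-9) = 6.922e-19 J.
Energy delivered: (19.4 mW)(547 s) = 10.61 J.
Photons incident: 10.61 / 6.922e-19 = 1.533e19, i.e. 1.533e19/6.022e23 = 2.546e-5 mol.
Product: Φ × n_abs = 0.66 × 2.546e-5 = 1.680e-5 mol.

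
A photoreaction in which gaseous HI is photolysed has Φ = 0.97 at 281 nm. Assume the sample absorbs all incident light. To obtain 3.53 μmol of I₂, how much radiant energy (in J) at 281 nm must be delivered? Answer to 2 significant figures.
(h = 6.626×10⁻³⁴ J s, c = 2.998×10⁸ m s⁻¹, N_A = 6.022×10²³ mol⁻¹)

1.5 J

Product: 3.53 μmol = 3.53×10⁻⁶ mol.
Photons that must be absorbed: 3.53×10⁻⁶ / 0.97 = 3.639×10⁻⁶ mol.
Photon energy: hc/λ = 7.069×10⁻¹⁹ J; per mole, 4.257×10⁵ J mol⁻¹.
Energy required: 3.639×10⁻⁶ × 4.257×10⁵ = 1.5 J.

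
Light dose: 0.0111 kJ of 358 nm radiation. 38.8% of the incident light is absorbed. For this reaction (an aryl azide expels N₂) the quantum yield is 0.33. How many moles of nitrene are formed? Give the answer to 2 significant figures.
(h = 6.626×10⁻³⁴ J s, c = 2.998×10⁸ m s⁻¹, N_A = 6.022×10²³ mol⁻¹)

Photon energy at 358 nm: hc/λ = (6.626×10⁻³⁴)(2.998×10⁸)/(358×10⁻⁹) = 5.549×10⁻¹⁹ J.
Incident energy: 0.0111 kJ = 11.1 J.
Photons incident: 11.1 / 5.549×10⁻¹⁹ = 2.000×10¹⁹, i.e. 2.000×10¹⁹/6.022×10²³ = 3.321×10⁻⁵ mol.
Photons absorbed: 0.388 × 3.321×10⁻⁵ = 1.289×10⁻⁵ mol.
Product: Φ × n_abs = 0.33 × 1.289×10⁻⁵ = 4.254×10⁻⁶ mol.

4.3×10⁻⁶ mol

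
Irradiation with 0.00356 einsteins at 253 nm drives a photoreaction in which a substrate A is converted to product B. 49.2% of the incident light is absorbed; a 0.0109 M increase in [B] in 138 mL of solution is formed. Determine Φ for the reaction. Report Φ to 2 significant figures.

Φ = 0.86

Product: (0.0109 M)(0.138 L) = 0.001504 mol.
Photons absorbed: 0.492 × 0.00356 = 0.001752 mol.
Φ = 0.001504 mol / 0.001752 mol photons = 0.86.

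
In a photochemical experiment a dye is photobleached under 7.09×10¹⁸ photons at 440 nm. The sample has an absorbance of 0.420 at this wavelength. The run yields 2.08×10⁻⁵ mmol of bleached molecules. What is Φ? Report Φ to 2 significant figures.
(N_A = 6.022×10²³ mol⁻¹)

Φ = 0.0029

Product: 2.08×10⁻⁵ mmol = 2.08×10⁻⁸ mol.
Moles of photons: 7.09×10¹⁸ / 6.022×10²³ = 1.177×10⁻⁵ mol.
Fraction absorbed: 1 − 10^(−0.420) = 0.6198.
Photons absorbed: 0.6198 × 1.177×10⁻⁵ = 7.295×10⁻⁶ mol.
Φ = 2.08×10⁻⁸ mol / 7.295×10⁻⁶ mol photons = 0.0029.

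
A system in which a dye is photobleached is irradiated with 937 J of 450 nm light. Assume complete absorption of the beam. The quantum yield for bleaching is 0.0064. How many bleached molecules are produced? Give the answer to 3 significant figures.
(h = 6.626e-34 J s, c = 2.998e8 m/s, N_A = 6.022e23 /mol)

1.36e19 bleached molecules

Photon energy at 450 nm: hc/λ = (6.626e-34)(2.998e8)/(450e-9) = 4.414e-19 J.
Photons incident: 937 / 4.414e-19 = 2.123e21, i.e. 2.123e21/6.022e23 = 0.003525 mol.
Product: Φ × n_abs = 0.0064 × 0.003525 = 2.256e-5 mol.
As a count: 2.256e-5 × 6.022e23 = 1.36e19.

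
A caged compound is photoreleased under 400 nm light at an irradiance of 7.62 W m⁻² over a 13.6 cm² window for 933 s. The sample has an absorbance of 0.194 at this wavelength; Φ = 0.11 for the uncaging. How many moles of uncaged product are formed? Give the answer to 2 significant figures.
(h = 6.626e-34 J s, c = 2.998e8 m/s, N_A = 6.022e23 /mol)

Photon energy at 400 nm: hc/λ = (6.626e-34)(2.998e8)/(400e-9) = 4.966e-19 J.
Energy delivered: (7.62 W m⁻²)(13.6e-4 m²)(933 s) = 9.669 J.
Photons incident: 9.669 / 4.966e-19 = 1.947e19, i.e. 1.947e19/6.022e23 = 3.233e-5 mol.
Fraction absorbed: 1 − 10^(−0.194) = 0.3603.
Photons absorbed: 0.3603 × 3.233e-5 = 1.165e-5 mol.
Product: Φ × n_abs = 0.11 × 1.165e-5 = 1.282e-6 mol.

1.3e-6 mol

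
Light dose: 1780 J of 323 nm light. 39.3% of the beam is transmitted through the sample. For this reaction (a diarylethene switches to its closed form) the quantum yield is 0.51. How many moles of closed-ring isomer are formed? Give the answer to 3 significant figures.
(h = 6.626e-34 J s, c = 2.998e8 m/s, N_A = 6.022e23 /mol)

Photon energy at 323 nm: hc/λ = (6.626e-34)(2.998e8)/(323e-9) = 6.150e-19 J.
Photons incident: 1780 / 6.150e-19 = 2.894e21, i.e. 2.894e21/6.022e23 = 0.004806 mol.
Fraction absorbed: 1 − 39.3/100 = 0.6070.
Photons absorbed: 0.6070 × 0.004806 = 0.002917 mol.
Product: Φ × n_abs = 0.51 × 0.002917 = 0.001488 mol.

0.00149 mol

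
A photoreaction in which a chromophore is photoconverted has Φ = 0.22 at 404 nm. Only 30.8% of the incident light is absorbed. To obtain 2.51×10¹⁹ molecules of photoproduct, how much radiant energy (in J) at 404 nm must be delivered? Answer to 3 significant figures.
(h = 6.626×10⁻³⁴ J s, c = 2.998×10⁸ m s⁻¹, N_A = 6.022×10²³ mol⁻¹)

Product: 2.51×10¹⁹ / 6.022×10²³ = 4.168×10⁻⁵ mol.
Photons that must be absorbed: 4.168×10⁻⁵ / 0.22 = 1.895×10⁻⁴ mol.
Incident photons needed: 1.895×10⁻⁴ / 0.308 = 6.153×10⁻⁴ mol.
Photon energy: hc/λ = 4.917×10⁻¹⁹ J; per mole, 2.961×10⁵ J mol⁻¹.
Energy required: 6.153×10⁻⁴ × 2.961×10⁵ = 182 J.

182 J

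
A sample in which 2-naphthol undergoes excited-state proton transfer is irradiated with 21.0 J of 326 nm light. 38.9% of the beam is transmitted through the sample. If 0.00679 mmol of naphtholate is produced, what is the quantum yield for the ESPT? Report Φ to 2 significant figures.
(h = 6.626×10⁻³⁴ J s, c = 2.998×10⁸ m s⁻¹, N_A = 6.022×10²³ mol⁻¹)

Product: 0.00679 mmol = 6.79×10⁻⁶ mol.
Photon energy at 326 nm: hc/λ = (6.626×10⁻³⁴)(2.998×10⁸)/(326×10⁻⁹) = 6.093×10⁻¹⁹ J.
Photons incident: 21.0 / 6.093×10⁻¹⁹ = 3.447×10¹⁹, i.e. 3.447×10¹⁹/6.022×10²³ = 5.724×10⁻⁵ mol.
Fraction absorbed: 1 − 38.9/100 = 0.6110.
Photons absorbed: 0.6110 × 5.724×10⁻⁵ = 3.497×10⁻⁵ mol.
Φ = 6.79×10⁻⁶ mol / 3.497×10⁻⁵ mol photons = 0.19.

Φ = 0.19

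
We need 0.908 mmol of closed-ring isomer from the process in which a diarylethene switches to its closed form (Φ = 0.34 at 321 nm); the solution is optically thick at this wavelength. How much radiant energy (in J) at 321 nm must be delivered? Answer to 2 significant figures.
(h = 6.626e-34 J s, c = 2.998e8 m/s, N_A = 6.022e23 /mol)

1000 J

Product: 0.908 mmol = 9.08e-4 mol.
Photons that must be absorbed: 9.08e-4 / 0.34 = 0.002671 mol.
Photon energy: hc/λ = 6.188e-19 J; per mole, 3.726e5 J mol⁻¹.
Energy required: 0.002671 × 3.726e5 = 1000 J.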